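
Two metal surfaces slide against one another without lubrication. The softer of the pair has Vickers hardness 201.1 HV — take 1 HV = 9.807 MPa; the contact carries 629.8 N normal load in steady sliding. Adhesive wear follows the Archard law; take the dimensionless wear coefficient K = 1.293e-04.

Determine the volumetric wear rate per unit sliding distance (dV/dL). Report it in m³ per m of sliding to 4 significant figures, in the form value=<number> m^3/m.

value=4.129e-11 m^3/m

Quoted intermediates are rounded. The algebra keeps full precision. Rounded once at the end to four significant digits.
Hardness H = 201.1 HV × 9.807 MPa/HV = 1972 MPa = 1.972e+09 Pa.
Restated in SI base units: W = 629.8 N, H = 1.972e+09 Pa, K = 1.293e-04.
Sliding wear rate dV/dL = K·W/H (independent of L): 1.293e-04 · 629.8 / 1.972e+09 = 4.129e-11 m³/m.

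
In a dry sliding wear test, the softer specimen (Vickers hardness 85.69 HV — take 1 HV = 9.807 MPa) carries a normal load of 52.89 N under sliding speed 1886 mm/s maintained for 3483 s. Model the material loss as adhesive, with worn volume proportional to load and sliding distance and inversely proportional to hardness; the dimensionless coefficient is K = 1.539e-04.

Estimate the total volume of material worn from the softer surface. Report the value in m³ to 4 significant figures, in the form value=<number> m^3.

value=6.363e-08 m^3

Intermediates are displayed rounded, and the algebra keeps full precision, and one last rounding: four significant digits.
Convert: Sliding speed v = 1886 mm/s = 1.886 m/s. The distance L = v·t = 1.886 m/s × 3483 s = 6569 m.
Convert: Hardness H = 85.69 HV × 9.807 MPa/HV = 840.4 MPa = 8.404e+08 Pa.
Expressed in SI base units: W = 52.89 N, H = 8.404e+08 Pa, K = 1.539e-04.
By Archard's law, V = K·W·L/H = 1.539e-04 · 52.89 · 6569 / 8.404e+08 = 6.363e-08 m³.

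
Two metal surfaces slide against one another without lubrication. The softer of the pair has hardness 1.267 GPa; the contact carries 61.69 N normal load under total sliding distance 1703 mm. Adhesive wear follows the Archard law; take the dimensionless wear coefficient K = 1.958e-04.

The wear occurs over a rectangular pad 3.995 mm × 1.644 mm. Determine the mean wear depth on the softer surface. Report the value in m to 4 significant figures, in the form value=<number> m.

Intermediates appear rounded; the algebra keeps full float precision; rounded just once to four significant figures.
Convert: Path length L = 1703 mm = 1.703 m.
Convert: Hardness H = 1.267 GPa = 1.267e+09 Pa.
Convert: Pad sides 3.995 mm × 1.644 mm = 0.003995 m × 0.001644 m. Contact area A = 0.003995 m × 0.001644 m = 6.568e-06 m².
In SI base units: W = 61.69 N, H = 1.267e+09 Pa, K = 1.958e-04.
Archard volume V = K·W·L/H = 1.958e-04 · 61.69 · 1.703 / 1.267e+09 = 1.624e-11 m³.
Average depth h = V/A = 1.624e-11 / 6.568e-06 = 2.472e-06 m.

value=2.472e-06 m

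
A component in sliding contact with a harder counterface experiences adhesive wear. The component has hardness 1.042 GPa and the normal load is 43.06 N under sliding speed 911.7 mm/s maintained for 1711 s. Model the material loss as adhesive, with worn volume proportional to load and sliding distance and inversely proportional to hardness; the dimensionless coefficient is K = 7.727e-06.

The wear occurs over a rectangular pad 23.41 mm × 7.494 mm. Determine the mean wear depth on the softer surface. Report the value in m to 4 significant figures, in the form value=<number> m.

value=2.839e-06 m

Intermediate values are printed rounded. All arithmetic keeps full precision. Rounded once at the end: four significant figures.
Convert: Sliding speed v = 911.7 mm/s = 0.9117 m/s. The distance L = v·t = 0.9117 m/s × 1711 s = 1560 m.
Convert: Hardness H = 1.042 GPa = 1.042e+09 Pa.
Convert: Pad sides 23.41 mm × 7.494 mm = 0.02341 m × 0.007494 m. Contact area A = 0.02341 m × 0.007494 m = 1.754e-04 m².
Restated in SI base units: W = 43.06 N, H = 1.042e+09 Pa, K = 7.727e-06.
Archard volume V = K·W·L/H = 7.727e-06 · 43.06 · 1560 / 1.042e+09 = 4.981e-10 m³.
Mean depth h = V/A = 4.981e-10 / 1.754e-04 = 2.839e-06 m.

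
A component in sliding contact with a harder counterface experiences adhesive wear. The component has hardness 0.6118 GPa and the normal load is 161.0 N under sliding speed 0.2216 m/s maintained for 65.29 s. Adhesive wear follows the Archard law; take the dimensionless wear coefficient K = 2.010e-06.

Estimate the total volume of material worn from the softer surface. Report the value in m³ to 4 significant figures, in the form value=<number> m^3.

value=7.653e-12 m^3

Intermediate values appear rounded, and the computation runs at full precision; one last rounding: 4 significant digits.
Convert: Path length L = v·t = 0.2216 m/s × 65.29 s = 14.47 m.
Convert: Hardness H = 0.6118 GPa = 6.118e+08 Pa.
In SI base units, W = 161.0 N, H = 6.118e+08 Pa, K = 2.010e-06.
Wear volume V = K·W·L/H = 2.010e-06 · 161.0 · 14.47 / 6.118e+08 = 7.653e-12 m³.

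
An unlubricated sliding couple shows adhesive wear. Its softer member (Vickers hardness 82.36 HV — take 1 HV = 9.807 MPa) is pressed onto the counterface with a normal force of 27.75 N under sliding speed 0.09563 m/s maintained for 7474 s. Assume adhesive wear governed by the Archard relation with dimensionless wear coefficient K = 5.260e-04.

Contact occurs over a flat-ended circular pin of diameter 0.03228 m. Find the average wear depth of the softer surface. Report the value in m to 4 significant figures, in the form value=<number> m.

value=1.578e-05 m

Displayed values are rounded — every step keeps exact precision — one last rounding to 4 significant digits.
Total distance L = v·t = 0.09563 m/s × 7474 s = 714.7 m.
Hardness H = 82.36 HV × 9.807 MPa/HV = 807.7 MPa = 8.077e+08 Pa.
Contact area A = π·d²/4 = π·(0.03228 m)²/4 = 8.184e-04 m².
SI base units throughout: W = 27.75 N, H = 8.077e+08 Pa, K = 5.260e-04.
The Archard volume V = K·W·L/H = 5.260e-04 · 27.75 · 714.7 / 8.077e+08 = 1.292e-08 m³.
Mean wear depth h = V/A = 1.292e-08 / 8.184e-04 = 1.578e-05 m.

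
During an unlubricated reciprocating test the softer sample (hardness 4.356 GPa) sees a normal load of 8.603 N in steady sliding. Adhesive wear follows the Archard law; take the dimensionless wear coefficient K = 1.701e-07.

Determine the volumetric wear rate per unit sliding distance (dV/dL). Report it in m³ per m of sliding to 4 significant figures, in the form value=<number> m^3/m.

The intermediates appear rounded. All arithmetic runs at full float precision; a single final rounding to 4 significant digits.
Convert: Hardness H = 4.356 GPa = 4.356e+09 Pa.
Collected in SI base units: W = 8.603 N, H = 4.356e+09 Pa, K = 1.701e-07.
The wear rate dV/dL = K·W/H, per unit distance: 1.701e-07 · 8.603 / 4.356e+09 = 3.359e-16 m³/m.

value=3.359e-16 m^3/m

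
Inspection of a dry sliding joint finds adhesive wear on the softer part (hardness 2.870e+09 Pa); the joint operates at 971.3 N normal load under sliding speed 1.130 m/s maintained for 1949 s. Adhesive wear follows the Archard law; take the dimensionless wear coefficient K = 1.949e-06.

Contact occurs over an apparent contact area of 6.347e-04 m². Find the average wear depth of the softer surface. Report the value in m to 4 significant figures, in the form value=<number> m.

value=2.289e-06 m

Intermediates are printed rounded — all arithmetic holds full float precision; rounded once at the end to four significant figures.
Distance L = v·t = 1.130 m/s × 1949 s = 2202 m.
Restated in SI base units: W = 971.3 N, H = 2.870e+09 Pa, K = 1.949e-06.
Wear volume V = K·W·L/H = 1.949e-06 · 971.3 · 2202 / 2.870e+09 = 1.453e-09 m³.
Depth h = V/A = 1.453e-09 / 6.347e-04 = 2.289e-06 m.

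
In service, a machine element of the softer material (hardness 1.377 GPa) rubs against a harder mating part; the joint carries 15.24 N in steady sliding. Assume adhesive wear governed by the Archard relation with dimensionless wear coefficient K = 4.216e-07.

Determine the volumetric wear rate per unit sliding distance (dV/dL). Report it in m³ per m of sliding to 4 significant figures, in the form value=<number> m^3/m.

value=4.666e-15 m^3/m

All arithmetic keeps full float precision; intermediate values are printed rounded — one last rounding, at four significant figures.
Convert: Hardness H = 1.377 GPa = 1.377e+09 Pa.
Expressed in SI base units: W = 15.24 N, H = 1.377e+09 Pa, K = 4.216e-07.
The wear rate dV/dL = K·W/H, so: 4.216e-07 · 15.24 / 1.377e+09 = 4.666e-15 m³/m.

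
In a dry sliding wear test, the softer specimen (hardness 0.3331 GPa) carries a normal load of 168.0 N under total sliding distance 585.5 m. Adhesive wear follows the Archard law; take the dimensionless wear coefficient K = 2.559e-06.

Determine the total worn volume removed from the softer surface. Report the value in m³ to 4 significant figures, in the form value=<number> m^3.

value=7.557e-10 m^3

Intermediate values are printed rounded, and all arithmetic carries full precision, and a single final rounding: 4 significant digits.
Hardness H = 0.3331 GPa = 3.331e+08 Pa.
SI base units throughout: W = 168.0 N, H = 3.331e+08 Pa, K = 2.559e-06.
Worn volume V = K·W·L/H = 2.559e-06 · 168.0 · 585.5 / 3.331e+08 = 7.557e-10 m³.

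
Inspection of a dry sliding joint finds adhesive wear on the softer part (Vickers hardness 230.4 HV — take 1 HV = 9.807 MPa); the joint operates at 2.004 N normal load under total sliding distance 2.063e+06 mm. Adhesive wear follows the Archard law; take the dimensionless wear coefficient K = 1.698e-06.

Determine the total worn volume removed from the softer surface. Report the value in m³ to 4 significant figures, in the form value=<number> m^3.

value=3.107e-12 m^3

The computation runs at full float precision; intermediate values are displayed rounded, and one final rounding to four significant figures.
Convert: The distance L = 2.063e+06 mm = 2063 m.
Convert: Hardness H = 230.4 HV × 9.807 MPa/HV = 2260 MPa = 2.260e+09 Pa.
Working in SI base units: W = 2.004 N, H = 2.260e+09 Pa, K = 1.698e-06.
The Archard volume V = K·W·L/H = 1.698e-06 · 2.004 · 2063 / 2.260e+09 = 3.107e-12 m³.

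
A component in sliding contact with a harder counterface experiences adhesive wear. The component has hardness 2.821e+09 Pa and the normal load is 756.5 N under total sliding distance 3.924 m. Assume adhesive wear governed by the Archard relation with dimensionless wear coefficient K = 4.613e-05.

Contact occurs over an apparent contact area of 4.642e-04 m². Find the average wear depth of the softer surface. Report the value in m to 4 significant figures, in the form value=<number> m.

value=1.046e-07 m

Intermediate values are printed rounded — all working math runs at full precision; a single final rounding to 4 significant figures.
In SI base units: W = 756.5 N, H = 2.821e+09 Pa, K = 4.613e-05.
The Archard volume V = K·W·L/H = 4.613e-05 · 756.5 · 3.924 / 2.821e+09 = 4.854e-11 m³.
Average depth h = V/A = 4.854e-11 / 4.642e-04 = 1.046e-07 m.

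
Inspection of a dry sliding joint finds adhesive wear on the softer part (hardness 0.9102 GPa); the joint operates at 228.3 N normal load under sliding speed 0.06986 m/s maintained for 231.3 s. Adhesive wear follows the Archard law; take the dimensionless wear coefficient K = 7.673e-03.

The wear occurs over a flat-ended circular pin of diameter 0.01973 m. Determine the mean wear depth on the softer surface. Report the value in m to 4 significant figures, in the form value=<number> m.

Each operation carries full precision, and intermediates are printed rounded — rounded just once to 4 significant digits.
Convert: Sliding distance L = v·t = 0.06986 m/s × 231.3 s = 16.16 m.
Convert: Hardness H = 0.9102 GPa = 9.102e+08 Pa.
Convert: Contact area A = π·d²/4 = π·(0.01973 m)²/4 = 3.057e-04 m².
Expressed in SI base units: W = 228.3 N, H = 9.102e+08 Pa, K = 7.673e-03.
Archard relation: V = K·W·L/H = 7.673e-03 · 228.3 · 16.16 / 9.102e+08 = 3.110e-08 m³.
Depth of wear h = V/A = 3.110e-08 / 3.057e-04 = 1.017e-04 m.

value=1.017e-04 m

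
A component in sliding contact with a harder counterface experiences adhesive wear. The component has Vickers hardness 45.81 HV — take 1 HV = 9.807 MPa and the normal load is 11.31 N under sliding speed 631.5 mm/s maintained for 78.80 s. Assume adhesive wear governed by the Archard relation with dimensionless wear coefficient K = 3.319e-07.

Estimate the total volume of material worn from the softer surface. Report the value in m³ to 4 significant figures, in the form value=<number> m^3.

value=4.158e-13 m^3

The intermediates are displayed rounded; all arithmetic carries full precision — a lone final rounding: four significant figures.
Convert: Sliding speed v = 631.5 mm/s = 0.6315 m/s. Distance covered L = v·t = 0.6315 m/s × 78.80 s = 49.76 m.
Convert: Hardness H = 45.81 HV × 9.807 MPa/HV = 449.3 MPa = 4.493e+08 Pa.
As SI base values: W = 11.31 N, H = 4.493e+08 Pa, K = 3.319e-07.
Worn volume V = K·W·L/H = 3.319e-07 · 11.31 · 49.76 / 4.493e+08 = 4.158e-13 m³.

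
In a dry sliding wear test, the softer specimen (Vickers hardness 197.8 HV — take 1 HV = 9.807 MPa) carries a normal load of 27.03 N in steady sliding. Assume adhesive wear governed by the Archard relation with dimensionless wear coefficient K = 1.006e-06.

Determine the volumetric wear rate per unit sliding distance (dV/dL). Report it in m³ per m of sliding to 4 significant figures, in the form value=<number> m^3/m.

value=1.402e-14 m^3/m

Shown intermediates are rounded — the algebra maintains full precision — one last rounding to four significant figures.
Hardness H = 197.8 HV × 9.807 MPa/HV = 1940 MPa = 1.940e+09 Pa.
As SI base values: W = 27.03 N, H = 1.940e+09 Pa, K = 1.006e-06.
Sliding wear rate dV/dL = K·W/H (independent of L): 1.006e-06 · 27.03 / 1.940e+09 = 1.402e-14 m³/m.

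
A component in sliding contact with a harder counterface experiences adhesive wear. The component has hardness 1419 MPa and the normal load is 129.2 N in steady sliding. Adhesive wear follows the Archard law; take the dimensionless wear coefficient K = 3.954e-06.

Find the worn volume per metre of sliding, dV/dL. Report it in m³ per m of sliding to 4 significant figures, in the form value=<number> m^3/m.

value=3.600e-13 m^3/m

Each operation carries exact precision, and intermediates are displayed rounded. Rounded once at the end: four significant digits.
Convert: Hardness H = 1419 MPa = 1.419e+09 Pa.
As SI base values: W = 129.2 N, H = 1.419e+09 Pa, K = 3.954e-06.
Rate of wear dV/dL = K·W/H (no L dependence): 3.954e-06 · 129.2 / 1.419e+09 = 3.600e-13 m³/m.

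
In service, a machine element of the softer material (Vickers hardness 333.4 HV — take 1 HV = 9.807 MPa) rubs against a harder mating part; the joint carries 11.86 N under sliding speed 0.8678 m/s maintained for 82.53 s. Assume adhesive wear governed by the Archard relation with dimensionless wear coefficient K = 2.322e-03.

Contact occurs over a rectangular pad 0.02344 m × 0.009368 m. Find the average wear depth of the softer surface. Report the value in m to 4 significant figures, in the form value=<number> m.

value=2.747e-06 m

All arithmetic keeps full float precision. Intermediate values appear rounded. Rounded just once: four significant digits.
Convert: Total distance L = v·t = 0.8678 m/s × 82.53 s = 71.62 m.
Convert: Hardness H = 333.4 HV × 9.807 MPa/HV = 3270 MPa = 3.270e+09 Pa.
Convert: Contact area A = 0.02344 m × 0.009368 m = 2.196e-04 m².
Collected in SI base units: W = 11.86 N, H = 3.270e+09 Pa, K = 2.322e-03.
Volume removed: V = K·W·L/H = 2.322e-03 · 11.86 · 71.62 / 3.270e+09 = 6.032e-10 m³.
Wear depth h = V/A = 6.032e-10 / 2.196e-04 = 2.747e-06 m.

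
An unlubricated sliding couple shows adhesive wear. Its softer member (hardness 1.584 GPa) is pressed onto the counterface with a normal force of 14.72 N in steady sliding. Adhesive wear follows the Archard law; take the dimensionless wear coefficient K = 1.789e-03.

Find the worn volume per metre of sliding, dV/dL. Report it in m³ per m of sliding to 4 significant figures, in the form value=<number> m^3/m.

value=1.663e-11 m^3/m

Intermediate values are displayed rounded — the algebra carries exact precision; a single final rounding, at 4 significant figures.
Hardness H = 1.584 GPa = 1.584e+09 Pa.
SI base units throughout: W = 14.72 N, H = 1.584e+09 Pa, K = 1.789e-03.
The wear rate dV/dL = K·W/H: 1.789e-03 · 14.72 / 1.584e+09 = 1.663e-11 m³/m.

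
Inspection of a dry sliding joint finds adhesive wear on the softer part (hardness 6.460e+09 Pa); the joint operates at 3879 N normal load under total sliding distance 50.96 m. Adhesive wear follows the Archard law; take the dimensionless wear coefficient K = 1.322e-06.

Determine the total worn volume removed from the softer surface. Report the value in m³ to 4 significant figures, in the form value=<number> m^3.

value=4.045e-11 m^3

The intermediates are shown rounded — each operation holds exact precision. Rounded just once: 4 significant figures.
Restated in SI base units: W = 3879 N, H = 6.460e+09 Pa, K = 1.322e-06.
The Archard volume V = K·W·L/H = 1.322e-06 · 3879 · 50.96 / 6.460e+09 = 4.045e-11 m³.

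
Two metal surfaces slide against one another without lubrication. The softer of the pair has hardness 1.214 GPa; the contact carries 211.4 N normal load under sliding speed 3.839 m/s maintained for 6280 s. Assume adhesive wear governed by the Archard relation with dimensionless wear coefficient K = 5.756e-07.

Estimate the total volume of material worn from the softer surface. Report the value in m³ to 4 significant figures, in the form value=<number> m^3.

Intermediate values are printed rounded; all arithmetic holds exact precision — rounded once at the end: four significant figures.
Total distance L = v·t = 3.839 m/s × 6280 s = 2.411e+04 m.
Hardness H = 1.214 GPa = 1.214e+09 Pa.
Expressed in SI base units: W = 211.4 N, H = 1.214e+09 Pa, K = 5.756e-07.
Archard relation: V = K·W·L/H = 5.756e-07 · 211.4 · 2.411e+04 / 1.214e+09 = 2.416e-09 m³.

value=2.416e-09 m^3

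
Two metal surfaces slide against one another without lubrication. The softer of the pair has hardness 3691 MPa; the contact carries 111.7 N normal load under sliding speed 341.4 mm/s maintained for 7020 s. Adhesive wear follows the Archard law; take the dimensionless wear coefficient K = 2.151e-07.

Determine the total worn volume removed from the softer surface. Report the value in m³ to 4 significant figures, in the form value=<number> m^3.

The intermediates are shown rounded; the algebra runs at exact precision. Rounded once at the end, at 4 significant figures.
Sliding speed v = 341.4 mm/s = 0.3414 m/s. Distance covered L = v·t = 0.3414 m/s × 7020 s = 2397 m.
Hardness H = 3691 MPa = 3.691e+09 Pa.
Working in SI base units: W = 111.7 N, H = 3.691e+09 Pa, K = 2.151e-07.
The Archard volume V = K·W·L/H = 2.151e-07 · 111.7 · 2397 / 3.691e+09 = 1.560e-11 m³.

value=1.560e-11 m^3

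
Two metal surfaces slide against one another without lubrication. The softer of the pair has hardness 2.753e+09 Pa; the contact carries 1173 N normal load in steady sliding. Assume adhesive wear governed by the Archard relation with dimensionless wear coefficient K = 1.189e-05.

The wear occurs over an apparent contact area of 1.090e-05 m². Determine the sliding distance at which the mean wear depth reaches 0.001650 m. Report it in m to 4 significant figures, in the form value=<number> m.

value=3550 m

Intermediate values are displayed rounded — all working math maintains full precision; a single final rounding to 4 significant digits.
In SI base units: W = 1173 N, H = 2.753e+09 Pa, K = 1.189e-05.
At the depth limit, V_lim = h_lim·A = 0.001650 · 1.090e-05 = 1.799e-08 m³.
Sliding life L = V_lim·H/(K·W) = 1.799e-08 · 2.753e+09 / (1.189e-05 · 1173) = 3550 m.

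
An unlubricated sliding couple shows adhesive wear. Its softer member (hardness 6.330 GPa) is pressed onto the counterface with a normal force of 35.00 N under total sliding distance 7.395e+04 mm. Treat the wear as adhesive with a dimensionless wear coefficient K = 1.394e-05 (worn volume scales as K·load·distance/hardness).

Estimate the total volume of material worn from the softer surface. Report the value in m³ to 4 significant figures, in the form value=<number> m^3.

Intermediates are displayed rounded; the algebra runs at exact precision, and one last rounding, at four significant figures.
The distance L = 7.395e+04 mm = 73.95 m.
Hardness H = 6.330 GPa = 6.330e+09 Pa.
Collected in SI base units: W = 35.00 N, H = 6.330e+09 Pa, K = 1.394e-05.
Archard relation: V = K·W·L/H = 1.394e-05 · 35.00 · 73.95 / 6.330e+09 = 5.700e-12 m³.

value=5.700e-12 m^3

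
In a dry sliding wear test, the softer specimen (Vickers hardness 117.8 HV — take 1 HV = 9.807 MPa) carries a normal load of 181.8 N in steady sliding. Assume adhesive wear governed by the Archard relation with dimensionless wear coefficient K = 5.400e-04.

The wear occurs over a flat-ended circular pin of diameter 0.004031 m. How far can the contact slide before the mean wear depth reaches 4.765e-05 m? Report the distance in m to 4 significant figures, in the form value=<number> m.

The computation keeps full float precision; intermediate values are shown rounded; a lone final rounding to four significant figures.
Convert: Hardness H = 117.8 HV × 9.807 MPa/HV = 1155 MPa = 1.155e+09 Pa.
Convert: Contact area A = π·d²/4 = π·(0.004031 m)²/4 = 1.276e-05 m².
In SI base units: W = 181.8 N, H = 1.155e+09 Pa, K = 5.400e-04.
Allowed volume V_lim = h_lim·A = 4.765e-05 · 1.276e-05 = 6.081e-10 m³.
Inverting, life L = V_lim·H/(K·W) = 6.081e-10 · 1.155e+09 / (5.400e-04 · 181.8) = 7.156 m.

value=7.156 m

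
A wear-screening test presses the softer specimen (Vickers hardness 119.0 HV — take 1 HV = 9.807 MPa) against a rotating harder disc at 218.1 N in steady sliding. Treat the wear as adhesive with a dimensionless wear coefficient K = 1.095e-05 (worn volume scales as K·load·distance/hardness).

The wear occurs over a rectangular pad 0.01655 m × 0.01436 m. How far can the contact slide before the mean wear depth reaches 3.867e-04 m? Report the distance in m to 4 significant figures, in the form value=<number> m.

Each operation keeps full precision, and the intermediates appear rounded — rounded once at the end, at 4 significant digits.
Hardness H = 119.0 HV × 9.807 MPa/HV = 1167 MPa = 1.167e+09 Pa.
Contact area A = 0.01655 m × 0.01436 m = 2.377e-04 m².
Collected in SI base units: W = 218.1 N, H = 1.167e+09 Pa, K = 1.095e-05.
Limit volume V_lim = h_lim·A = 3.867e-04 · 2.377e-04 = 9.190e-08 m³.
Thus life L = V_lim·H/(K·W) = 9.190e-08 · 1.167e+09 / (1.095e-05 · 218.1) = 4.491e+04 m.

value=4.491e+04 m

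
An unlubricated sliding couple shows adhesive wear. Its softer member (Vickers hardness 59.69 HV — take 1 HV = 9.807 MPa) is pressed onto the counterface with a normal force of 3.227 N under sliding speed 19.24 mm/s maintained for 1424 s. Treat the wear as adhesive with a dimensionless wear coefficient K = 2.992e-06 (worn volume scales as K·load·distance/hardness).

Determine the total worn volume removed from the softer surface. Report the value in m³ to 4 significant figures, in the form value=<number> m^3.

The algebra runs at exact precision. The intermediates are shown rounded. Rounded just once to four significant digits.
Convert: Sliding speed v = 19.24 mm/s = 0.01924 m/s. Total distance L = v·t = 0.01924 m/s × 1424 s = 27.40 m.
Convert: Hardness H = 59.69 HV × 9.807 MPa/HV = 585.4 MPa = 5.854e+08 Pa.
Collected in SI base units: W = 3.227 N, H = 5.854e+08 Pa, K = 2.992e-06.
By Archard's law, V = K·W·L/H = 2.992e-06 · 3.227 · 27.40 / 5.854e+08 = 4.519e-13 m³.

value=4.519e-13 m^3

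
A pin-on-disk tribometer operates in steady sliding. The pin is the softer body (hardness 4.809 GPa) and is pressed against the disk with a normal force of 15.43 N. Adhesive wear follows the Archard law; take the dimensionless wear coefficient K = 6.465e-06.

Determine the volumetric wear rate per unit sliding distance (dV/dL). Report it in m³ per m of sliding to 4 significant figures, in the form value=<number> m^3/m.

value=2.074e-14 m^3/m

Intermediates appear rounded — each operation runs at exact precision; a lone final rounding to four significant figures.
Convert: Hardness H = 4.809 GPa = 4.809e+09 Pa.
SI base units throughout: W = 15.43 N, H = 4.809e+09 Pa, K = 6.465e-06.
The wear rate dV/dL = K·W/H — distance-free: 6.465e-06 · 15.43 / 4.809e+09 = 2.074e-14 m³/m.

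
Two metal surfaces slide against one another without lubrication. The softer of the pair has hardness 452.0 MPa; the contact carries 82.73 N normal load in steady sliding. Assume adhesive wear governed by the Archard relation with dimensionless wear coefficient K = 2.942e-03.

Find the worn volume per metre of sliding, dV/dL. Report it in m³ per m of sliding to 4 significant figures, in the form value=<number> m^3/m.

Intermediate values are printed rounded — all arithmetic carries full float precision, and a single final rounding: 4 significant figures.
Hardness H = 452.0 MPa = 4.520e+08 Pa.
Expressed in SI base units: W = 82.73 N, H = 4.520e+08 Pa, K = 2.942e-03.
Volumetric rate dV/dL = K·W/H (no L dependence): 2.942e-03 · 82.73 / 4.520e+08 = 5.385e-10 m³/m.

value=5.385e-10 m^3/m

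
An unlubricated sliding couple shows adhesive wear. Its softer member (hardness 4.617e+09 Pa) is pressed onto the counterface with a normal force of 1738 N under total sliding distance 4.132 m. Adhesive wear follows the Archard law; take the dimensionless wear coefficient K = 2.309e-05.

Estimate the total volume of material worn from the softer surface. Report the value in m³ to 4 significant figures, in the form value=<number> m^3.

The computation keeps full float precision, and intermediates are displayed rounded, and rounded once at the end, at four significant digits.
SI base units throughout: W = 1738 N, H = 4.617e+09 Pa, K = 2.309e-05.
Archard relation: V = K·W·L/H = 2.309e-05 · 1738 · 4.132 / 4.617e+09 = 3.591e-11 m³.

value=3.591e-11 m^3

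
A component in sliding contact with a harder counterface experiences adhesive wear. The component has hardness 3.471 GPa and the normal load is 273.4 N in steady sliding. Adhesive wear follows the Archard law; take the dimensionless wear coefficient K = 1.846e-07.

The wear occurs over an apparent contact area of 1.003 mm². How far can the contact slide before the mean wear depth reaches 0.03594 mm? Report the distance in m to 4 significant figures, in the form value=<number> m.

value=2479 m

Intermediate values are displayed rounded. All arithmetic holds full precision, and rounded just once to 4 significant figures.
Convert: Hardness H = 3.471 GPa = 3.471e+09 Pa.
Convert: Contact area A = 1.003 mm² = 1.003e-06 m².
Convert: Depth limit h_lim = 0.03594 mm = 3.594e-05 m.
Restated in SI base units: W = 273.4 N, H = 3.471e+09 Pa, K = 1.846e-07.
Wearable volume V_lim = h_lim·A = 3.594e-05 · 1.003e-06 = 3.605e-11 m³.
Life L = V_lim·H/(K·W) = 3.605e-11 · 3.471e+09 / (1.846e-07 · 273.4) = 2479 m.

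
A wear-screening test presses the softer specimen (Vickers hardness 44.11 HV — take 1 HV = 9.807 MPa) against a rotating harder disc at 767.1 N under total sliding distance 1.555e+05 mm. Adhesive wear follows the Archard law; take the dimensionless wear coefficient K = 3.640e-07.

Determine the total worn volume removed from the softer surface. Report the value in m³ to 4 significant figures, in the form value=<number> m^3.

Displayed values are rounded; the algebra runs at full float precision. Rounded once at the end, at four significant figures.
Sliding distance L = 1.555e+05 mm = 155.5 m.
Hardness H = 44.11 HV × 9.807 MPa/HV = 432.6 MPa = 4.326e+08 Pa.
Working in SI base units: W = 767.1 N, H = 4.326e+08 Pa, K = 3.640e-07.
By Archard's law, V = K·W·L/H = 3.640e-07 · 767.1 · 155.5 / 4.326e+08 = 1.004e-10 m³.

value=1.004e-10 m^3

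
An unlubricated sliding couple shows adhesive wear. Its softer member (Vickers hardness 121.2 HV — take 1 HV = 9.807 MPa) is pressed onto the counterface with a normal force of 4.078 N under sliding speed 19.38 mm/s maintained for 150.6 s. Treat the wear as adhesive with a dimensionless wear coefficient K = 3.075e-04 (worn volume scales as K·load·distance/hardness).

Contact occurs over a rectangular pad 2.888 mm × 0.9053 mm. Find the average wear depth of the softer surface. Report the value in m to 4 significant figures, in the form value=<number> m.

Shown intermediates are rounded. Every step carries exact precision; a single final rounding, at 4 significant digits.
Sliding speed v = 19.38 mm/s = 0.01938 m/s. The distance L = v·t = 0.01938 m/s × 150.6 s = 2.919 m.
Hardness H = 121.2 HV × 9.807 MPa/HV = 1189 MPa = 1.189e+09 Pa.
Pad sides 2.888 mm × 0.9053 mm = 2.888e-03 m × 9.053e-04 m. Contact area A = 2.888e-03 m × 9.053e-04 m = 2.615e-06 m².
In SI base units, W = 4.078 N, H = 1.189e+09 Pa, K = 3.075e-04.
Worn volume V = K·W·L/H = 3.075e-04 · 4.078 · 2.919 / 1.189e+09 = 3.079e-12 m³.
Mean wear depth h = V/A = 3.079e-12 / 2.615e-06 = 1.178e-06 m.

value=1.178e-06 m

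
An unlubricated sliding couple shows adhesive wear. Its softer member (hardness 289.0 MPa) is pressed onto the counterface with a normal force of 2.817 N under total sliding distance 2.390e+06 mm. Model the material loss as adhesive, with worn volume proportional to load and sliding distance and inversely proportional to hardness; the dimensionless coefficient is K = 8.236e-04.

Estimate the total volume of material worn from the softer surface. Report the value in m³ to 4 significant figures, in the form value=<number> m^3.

value=1.919e-08 m^3

Intermediate values are shown rounded, and all arithmetic carries full float precision — one final rounding to four significant digits.
The distance L = 2.390e+06 mm = 2390 m.
Hardness H = 289.0 MPa = 2.890e+08 Pa.
In SI base units: W = 2.817 N, H = 2.890e+08 Pa, K = 8.236e-04.
Wear volume V = K·W·L/H = 8.236e-04 · 2.817 · 2390 / 2.890e+08 = 1.919e-08 m³.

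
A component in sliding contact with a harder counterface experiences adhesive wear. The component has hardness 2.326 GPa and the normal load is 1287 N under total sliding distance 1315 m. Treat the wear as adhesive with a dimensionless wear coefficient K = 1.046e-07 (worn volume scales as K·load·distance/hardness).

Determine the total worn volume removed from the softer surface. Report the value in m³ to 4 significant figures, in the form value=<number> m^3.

value=7.611e-11 m^3

The algebra maintains full float precision; the intermediates are displayed rounded. Rounded just once, at 4 significant digits.
Convert: Hardness H = 2.326 GPa = 2.326e+09 Pa.
Restated in SI base units: W = 1287 N, H = 2.326e+09 Pa, K = 1.046e-07.
Archard volume V = K·W·L/H = 1.046e-07 · 1287 · 1315 / 2.326e+09 = 7.611e-11 m³.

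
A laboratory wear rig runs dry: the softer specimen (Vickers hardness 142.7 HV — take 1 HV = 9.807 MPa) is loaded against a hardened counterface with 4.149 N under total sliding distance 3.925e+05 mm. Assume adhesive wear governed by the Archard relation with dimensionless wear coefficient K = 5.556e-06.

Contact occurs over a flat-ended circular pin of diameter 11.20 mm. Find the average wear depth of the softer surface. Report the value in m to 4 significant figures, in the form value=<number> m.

The algebra carries full float precision, and the intermediates are displayed rounded — a lone final rounding: four significant digits.
Path length L = 3.925e+05 mm = 392.5 m.
Hardness H = 142.7 HV × 9.807 MPa/HV = 1399 MPa = 1.399e+09 Pa.
Pin diameter d = 11.20 mm = 0.01120 m. Contact area A = π·d²/4 = π·(0.01120 m)²/4 = 9.852e-05 m².
In SI base units: W = 4.149 N, H = 1.399e+09 Pa, K = 5.556e-06.
Archard relation: V = K·W·L/H = 5.556e-06 · 4.149 · 392.5 / 1.399e+09 = 6.465e-12 m³.
Depth of wear h = V/A = 6.465e-12 / 9.852e-05 = 6.562e-08 m.

value=6.562e-08 m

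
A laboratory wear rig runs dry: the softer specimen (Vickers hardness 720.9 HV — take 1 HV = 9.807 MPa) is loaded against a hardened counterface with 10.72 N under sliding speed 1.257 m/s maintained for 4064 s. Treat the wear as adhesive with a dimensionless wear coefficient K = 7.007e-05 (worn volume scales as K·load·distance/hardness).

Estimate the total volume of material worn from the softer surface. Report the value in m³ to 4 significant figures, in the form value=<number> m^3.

value=5.428e-10 m^3

Each operation holds full float precision — intermediates are printed rounded — one last rounding, at four significant figures.
The distance L = v·t = 1.257 m/s × 4064 s = 5108 m.
Hardness H = 720.9 HV × 9.807 MPa/HV = 7070 MPa = 7.070e+09 Pa.
In SI base units, W = 10.72 N, H = 7.070e+09 Pa, K = 7.007e-05.
Archard volume V = K·W·L/H = 7.007e-05 · 10.72 · 5108 / 7.070e+09 = 5.428e-10 m³.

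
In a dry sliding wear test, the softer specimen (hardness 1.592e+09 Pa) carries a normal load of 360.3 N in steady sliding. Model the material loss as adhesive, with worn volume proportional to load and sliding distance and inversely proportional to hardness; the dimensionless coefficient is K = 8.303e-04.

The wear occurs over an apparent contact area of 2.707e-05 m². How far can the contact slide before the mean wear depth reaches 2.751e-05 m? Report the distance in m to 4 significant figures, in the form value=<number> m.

value=3.963 m

The algebra carries exact precision. The intermediates are shown rounded; rounded just once: 4 significant figures.
Working in SI base units: W = 360.3 N, H = 1.592e+09 Pa, K = 8.303e-04.
Allowed volume V_lim = h_lim·A = 2.751e-05 · 2.707e-05 = 7.447e-10 m³.
Inverting, life L = V_lim·H/(K·W) = 7.447e-10 · 1.592e+09 / (8.303e-04 · 360.3) = 3.963 m.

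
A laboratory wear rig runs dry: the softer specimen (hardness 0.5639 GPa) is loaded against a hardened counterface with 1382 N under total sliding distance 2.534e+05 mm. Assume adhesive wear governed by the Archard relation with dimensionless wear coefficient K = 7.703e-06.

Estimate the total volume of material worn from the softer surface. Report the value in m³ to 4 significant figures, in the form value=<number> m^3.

value=4.784e-09 m^3

The algebra carries full float precision. Intermediate values appear rounded — one last rounding to four significant figures.
The distance L = 2.534e+05 mm = 253.4 m.
Hardness H = 0.5639 GPa = 5.639e+08 Pa.
Restated in SI base units: W = 1382 N, H = 5.639e+08 Pa, K = 7.703e-06.
By Archard's law, V = K·W·L/H = 7.703e-06 · 1382 · 253.4 / 5.639e+08 = 4.784e-09 m³.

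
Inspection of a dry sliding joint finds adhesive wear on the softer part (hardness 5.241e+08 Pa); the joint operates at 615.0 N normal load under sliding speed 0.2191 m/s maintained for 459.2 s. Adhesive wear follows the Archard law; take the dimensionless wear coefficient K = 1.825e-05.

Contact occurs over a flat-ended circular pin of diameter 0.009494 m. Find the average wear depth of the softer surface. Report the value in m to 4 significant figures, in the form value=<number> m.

All arithmetic runs at full float precision; printed values are rounded, and one last rounding, at four significant digits.
The distance L = v·t = 0.2191 m/s × 459.2 s = 100.6 m.
Contact area A = π·d²/4 = π·(0.009494 m)²/4 = 7.079e-05 m².
In SI base units, W = 615.0 N, H = 5.241e+08 Pa, K = 1.825e-05.
Worn volume V = K·W·L/H = 1.825e-05 · 615.0 · 100.6 / 5.241e+08 = 2.155e-09 m³.
Wear depth h = V/A = 2.155e-09 / 7.079e-05 = 3.044e-05 m.

value=3.044e-05 m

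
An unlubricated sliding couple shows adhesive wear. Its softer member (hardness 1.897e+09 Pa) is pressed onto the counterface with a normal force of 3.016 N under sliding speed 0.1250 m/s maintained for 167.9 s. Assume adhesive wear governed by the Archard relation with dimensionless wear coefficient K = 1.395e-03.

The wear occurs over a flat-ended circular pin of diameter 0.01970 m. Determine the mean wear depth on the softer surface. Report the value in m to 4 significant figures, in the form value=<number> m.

value=1.527e-07 m

Quoted intermediates are rounded, and the computation runs at exact precision — rounded just once, at 4 significant digits.
Convert: Path length L = v·t = 0.1250 m/s × 167.9 s = 20.99 m.
Convert: Contact area A = π·d²/4 = π·(0.01970 m)²/4 = 3.048e-04 m².
As SI base values: W = 3.016 N, H = 1.897e+09 Pa, K = 1.395e-03.
Archard relation: V = K·W·L/H = 1.395e-03 · 3.016 · 20.99 / 1.897e+09 = 4.655e-11 m³.
Depth of wear h = V/A = 4.655e-11 / 3.048e-04 = 1.527e-07 m.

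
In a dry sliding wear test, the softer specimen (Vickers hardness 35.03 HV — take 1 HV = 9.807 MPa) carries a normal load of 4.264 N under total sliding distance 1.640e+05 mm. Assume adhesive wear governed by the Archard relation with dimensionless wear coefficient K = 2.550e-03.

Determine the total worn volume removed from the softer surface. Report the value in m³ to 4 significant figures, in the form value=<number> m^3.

Intermediate values are printed rounded — all working math carries full precision; one last rounding, at four significant figures.
Convert: Distance L = 1.640e+05 mm = 164.0 m.
Convert: Hardness H = 35.03 HV × 9.807 MPa/HV = 343.5 MPa = 3.435e+08 Pa.
Restated in SI base units: W = 4.264 N, H = 3.435e+08 Pa, K = 2.550e-03.
Volume removed: V = K·W·L/H = 2.550e-03 · 4.264 · 164.0 / 3.435e+08 = 5.191e-09 m³.

value=5.191e-09 m^3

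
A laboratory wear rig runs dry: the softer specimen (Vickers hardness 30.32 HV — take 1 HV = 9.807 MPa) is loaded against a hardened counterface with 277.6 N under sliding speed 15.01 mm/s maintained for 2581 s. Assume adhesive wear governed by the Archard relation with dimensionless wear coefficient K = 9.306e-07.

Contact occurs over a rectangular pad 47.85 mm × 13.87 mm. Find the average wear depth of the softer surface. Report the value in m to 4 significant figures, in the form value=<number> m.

value=5.071e-08 m

The intermediates are printed rounded. Every step holds exact precision. Rounded just once to four significant digits.
Convert: Sliding speed v = 15.01 mm/s = 0.01501 m/s. The distance L = v·t = 0.01501 m/s × 2581 s = 38.74 m.
Convert: Hardness H = 30.32 HV × 9.807 MPa/HV = 297.3 MPa = 2.973e+08 Pa.
Convert: Pad sides 47.85 mm × 13.87 mm = 0.04785 m × 0.01387 m. Contact area A = 0.04785 m × 0.01387 m = 6.637e-04 m².
As SI base values: W = 277.6 N, H = 2.973e+08 Pa, K = 9.306e-07.
Volume removed: V = K·W·L/H = 9.306e-07 · 277.6 · 38.74 / 2.973e+08 = 3.366e-11 m³.
Mean depth h = V/A = 3.366e-11 / 6.637e-04 = 5.071e-08 m.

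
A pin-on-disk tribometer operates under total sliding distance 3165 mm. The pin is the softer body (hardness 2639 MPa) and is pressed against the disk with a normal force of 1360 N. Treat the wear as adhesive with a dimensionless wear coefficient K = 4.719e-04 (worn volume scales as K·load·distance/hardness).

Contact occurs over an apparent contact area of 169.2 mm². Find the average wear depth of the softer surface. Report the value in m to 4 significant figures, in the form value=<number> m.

value=4.549e-06 m

All arithmetic carries full float precision, and intermediate values appear rounded — one last rounding, at four significant digits.
Convert: Distance covered L = 3165 mm = 3.165 m.
Convert: Hardness H = 2639 MPa = 2.639e+09 Pa.
Convert: Contact area A = 169.2 mm² = 1.692e-04 m².
In SI base units: W = 1360 N, H = 2.639e+09 Pa, K = 4.719e-04.
Apply Archard: V = K·W·L/H = 4.719e-04 · 1360 · 3.165 / 2.639e+09 = 7.697e-10 m³.
Wear depth h = V/A = 7.697e-10 / 1.692e-04 = 4.549e-06 m.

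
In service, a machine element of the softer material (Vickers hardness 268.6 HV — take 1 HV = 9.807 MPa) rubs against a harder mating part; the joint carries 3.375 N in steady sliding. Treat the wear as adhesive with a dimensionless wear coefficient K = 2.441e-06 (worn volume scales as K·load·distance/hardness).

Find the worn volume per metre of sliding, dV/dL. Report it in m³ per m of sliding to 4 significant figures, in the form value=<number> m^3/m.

The algebra keeps full precision; shown intermediates are rounded; a single final rounding to four significant digits.
Convert: Hardness H = 268.6 HV × 9.807 MPa/HV = 2634 MPa = 2.634e+09 Pa.
SI base units throughout: W = 3.375 N, H = 2.634e+09 Pa, K = 2.441e-06.
Rate of wear dV/dL = K·W/H (independent of L): 2.441e-06 · 3.375 / 2.634e+09 = 3.128e-15 m³/m.

value=3.128e-15 m^3/m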